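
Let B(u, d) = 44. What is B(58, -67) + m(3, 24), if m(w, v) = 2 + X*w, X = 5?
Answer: 61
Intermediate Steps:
m(w, v) = 2 + 5*w
B(58, -67) + m(3, 24) = 44 + (2 + 5*3) = 44 + (2 + 15) = 44 + 17 = 61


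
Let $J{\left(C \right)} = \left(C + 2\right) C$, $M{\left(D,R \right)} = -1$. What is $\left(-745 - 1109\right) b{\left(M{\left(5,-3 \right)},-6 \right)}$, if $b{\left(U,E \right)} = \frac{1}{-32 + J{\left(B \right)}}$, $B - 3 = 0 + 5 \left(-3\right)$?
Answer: $- \frac{927}{44} \approx -21.068$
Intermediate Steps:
$B = -12$ ($B = 3 + \left(0 + 5 \left(-3\right)\right) = 3 + \left(0 - 15\right) = 3 - 15 = -12$)
$J{\left(C \right)} = C \left(2 + C\right)$ ($J{\left(C \right)} = \left(2 + C\right) C = C \left(2 + C\right)$)
$b{\left(U,E \right)} = \frac{1}{88}$ ($b{\left(U,E \right)} = \frac{1}{-32 - 12 \left(2 - 12\right)} = \frac{1}{-32 - -120} = \frac{1}{-32 + 120} = \frac{1}{88}$)
$\left(-745 - 1109\right) b{\left(M{\left(5,-3 \right)},-6 \right)} = \left(-745 - 1109\right) \frac{1}{88} = \left(-1854\right) \frac{1}{88} = - \frac{927}{44}$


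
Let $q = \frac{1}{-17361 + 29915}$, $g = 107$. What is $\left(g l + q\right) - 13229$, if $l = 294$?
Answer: $\frac{228846867}{12554} \approx 18229.0$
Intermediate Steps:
$q = \frac{1}{12554} \approx 7.9656 \cdot 10^{-5}$
$\left(g l + q\right) - 13229 = \left(107 \cdot 294 + \frac{1}{12554}\right) - 13229 = \left(31458 + \frac{1}{12554}\right) - 13229 = \frac{394923733}{12554} - 13229 = \frac{228846867}{12554}$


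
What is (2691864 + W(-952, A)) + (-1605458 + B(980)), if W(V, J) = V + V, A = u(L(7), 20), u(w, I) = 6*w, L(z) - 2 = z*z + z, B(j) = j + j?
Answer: 1086462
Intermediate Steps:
B(j) = 2*j
L(z) = 2 + z + z² (L(z) = 2 + (z*z + z) = 2 + (z² + z) = 2 + (z + z²) = 2 + z + z²)
A = 348 (A = 6*(2 + 7 + 7²) = 6*(2 + 7 + 49) = 6*58 = 348)
W(V, J) = 2*V
(2691864 + W(-952, A)) + (-1605458 + B(980)) = (2691864 + 2*(-952)) + (-1605458 + 2*980) = (2691864 - 1904) + (-1605458 + 1960) = 2689960 - 1603498 = 1086462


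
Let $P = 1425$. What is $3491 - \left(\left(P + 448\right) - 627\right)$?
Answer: $2245$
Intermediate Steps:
$3491 - \left(\left(P + 448\right) - 627\right) = 3491 - \left(\left(1425 + 448\right) - 627\right) = 3491 - \left(1873 - 627\right) = 3491 - 1246 = 2245$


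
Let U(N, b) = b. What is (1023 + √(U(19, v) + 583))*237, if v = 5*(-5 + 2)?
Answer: 242451 + 474*√142 ≈ 2.4810e+5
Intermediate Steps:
v = -15 (v = 5*(-3) = -15)
(1023 + √(U(19, v) + 583))*237 = (1023 + √(-15 + 583))*237 = (1023 + √568)*237 = (1023 + 2*√142)*237 = 242451 + 474*√142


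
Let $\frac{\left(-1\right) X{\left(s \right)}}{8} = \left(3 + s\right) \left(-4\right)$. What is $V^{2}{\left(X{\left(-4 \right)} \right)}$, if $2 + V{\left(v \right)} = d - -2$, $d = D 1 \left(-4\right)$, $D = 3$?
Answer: $144$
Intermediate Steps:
$d = -12$ ($d = 3 \cdot 1 \left(-4\right) = 3 \left(-4\right) = -12$)
$X{\left(s \right)} = 96 + 32 s$ ($X{\left(s \right)} = - 8 \left(3 + s\right) \left(-4\right) = - 8 \left(-12 - 4 s\right) = 96 + 32 s$)
$V{\left(v \right)} = -12$ ($V{\left(v \right)} = -2 - 10 = -12$)
$V^{2}{\left(X{\left(-4 \right)} \right)} = \left(-12\right)^{2} = 144$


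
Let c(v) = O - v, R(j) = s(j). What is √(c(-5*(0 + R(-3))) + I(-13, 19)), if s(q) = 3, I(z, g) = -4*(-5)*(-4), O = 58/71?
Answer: 7*I*√6603/71 ≈ 8.0114*I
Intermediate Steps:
O = 58/71 (O = 58*(1/71) = 58/71 ≈ 0.81690)
I(z, g) = -80 (I(z, g) = 20*(-4) = -80)
R(j) = 3
c(v) = 58/71 - v
√(c(-5*(0 + R(-3))) + I(-13, 19)) = √((58/71 - (-5)*(0 + 3)) - 80) = √((58/71 - (-5)*3) - 80) = √((58/71 - 1*(-15)) - 80) = √((58/71 + 15) - 80) = √(1123/71 - 80) = √(-4557/71) = 7*I*√6603/71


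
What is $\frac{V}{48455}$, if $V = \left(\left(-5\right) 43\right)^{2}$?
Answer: $\frac{9245}{9691} \approx 0.95398$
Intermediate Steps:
$V = 46225$ ($V = \left(-215\right)^{2} = 46225$)
$\frac{V}{48455} = \frac{46225}{48455} = 46225 \cdot \frac{1}{48455} = \frac{9245}{9691}$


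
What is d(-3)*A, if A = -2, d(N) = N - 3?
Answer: 12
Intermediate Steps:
d(N) = -3 + N
d(-3)*A = (-3 - 3)*(-2) = -6*(-2) = 12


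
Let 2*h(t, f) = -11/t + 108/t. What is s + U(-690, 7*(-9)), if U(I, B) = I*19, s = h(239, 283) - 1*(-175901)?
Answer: 77814195/478 ≈ 1.6279e+5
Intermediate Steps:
h(t, f) = 97/(2*t) (h(t, f) = (-11/t + 108/t)/2 = (97/t)/2 = 97/(2*t))
s = 84080775/478 (s = (97/2)/239 - 1*(-175901) = (97/2)*(1/239) + 175901 = 97/478 + 175901 = 84080775/478 ≈ 1.7590e+5)
U(I, B) = 19*I
s + U(-690, 7*(-9)) = 84080775/478 + 19*(-690) = 84080775/478 - 13110 = 77814195/478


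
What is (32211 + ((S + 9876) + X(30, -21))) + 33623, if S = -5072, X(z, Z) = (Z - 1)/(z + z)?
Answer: 2119129/30 ≈ 70638.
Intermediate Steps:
X(z, Z) = (-1 + Z)/(2*z) (X(z, Z) = (-1 + Z)/((2*z)) = (-1 + Z)*(1/(2*z)) = (-1 + Z)/(2*z))
(32211 + ((S + 9876) + X(30, -21))) + 33623 = (32211 + ((-5072 + 9876) + (½)*(-1 - 21)/30)) + 33623 = (32211 + (4804 + (½)*(1/30)*(-22))) + 33623 = (32211 + (4804 - 11/30)) + 33623 = (32211 + 144109/30) + 33623 = 1110439/30 + 33623 = 2119129/30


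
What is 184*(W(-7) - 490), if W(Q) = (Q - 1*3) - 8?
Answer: -93472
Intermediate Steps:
W(Q) = -11 + Q (W(Q) = (Q - 3) - 8 = (-3 + Q) - 8 = -11 + Q)
184*(W(-7) - 490) = 184*((-11 - 7) - 490) = 184*(-18 - 490) = 184*(-508) = -93472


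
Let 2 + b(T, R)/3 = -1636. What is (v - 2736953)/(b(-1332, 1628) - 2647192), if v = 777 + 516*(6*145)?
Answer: 1143628/1326053 ≈ 0.86243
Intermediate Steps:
v = 449697 (v = 777 + 516*870 = 777 + 448920 = 449697)
b(T, R) = -4914 (b(T, R) = -6 + 3*(-1636) = -6 - 4908 = -4914)
(v - 2736953)/(b(-1332, 1628) - 2647192) = (449697 - 2736953)/(-4914 - 2647192) = -2287256/(-2652106) = -2287256*(-1/2652106) = 1143628/1326053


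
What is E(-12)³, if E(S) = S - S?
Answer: 0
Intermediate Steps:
E(S) = 0
E(-12)³ = 0³ = 0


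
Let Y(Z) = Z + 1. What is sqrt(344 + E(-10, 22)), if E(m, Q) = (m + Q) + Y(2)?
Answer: sqrt(359) ≈ 18.947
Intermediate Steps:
Y(Z) = 1 + Z
E(m, Q) = 3 + Q + m (E(m, Q) = (m + Q) + (1 + 2) = (Q + m) + 3 = 3 + Q + m)
sqrt(344 + E(-10, 22)) = sqrt(344 + (3 + 22 - 10)) = sqrt(344 + 15) = sqrt(359)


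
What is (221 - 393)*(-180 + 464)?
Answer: -48848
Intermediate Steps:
(221 - 393)*(-180 + 464) = -172*284 = -48848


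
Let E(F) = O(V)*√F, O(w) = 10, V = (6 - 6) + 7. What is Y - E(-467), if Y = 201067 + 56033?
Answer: 257100 - 10*I*√467 ≈ 2.571e+5 - 216.1*I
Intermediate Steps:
V = 7 (V = 0 + 7 = 7)
Y = 257100
E(F) = 10*√F
Y - E(-467) = 257100 - 10*√(-467) = 257100 - 10*I*√467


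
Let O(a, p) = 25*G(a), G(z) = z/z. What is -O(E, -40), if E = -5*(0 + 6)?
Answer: -25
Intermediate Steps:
G(z) = 1
E = -30 (E = -5*6 = -30)
O(a, p) = 25 (O(a, p) = 25*1 = 25)
-O(E, -40) = -1*25 = -25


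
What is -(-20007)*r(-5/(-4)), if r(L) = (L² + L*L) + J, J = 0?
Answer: 500175/8 ≈ 62522.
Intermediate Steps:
r(L) = 2*L² (r(L) = (L² + L*L) + 0 = (L² + L²) + 0 = 2*L² + 0 = 2*L²)
-(-20007)*r(-5/(-4)) = -(-20007)*2*(-5/(-4))² = -(-20007)*2*(-5*(-¼))² = -(-20007)*2*(5/4)² = -(-20007)*2*(25/16) = -(-20007)*25/8 = -1539*(-325/8) = 500175/8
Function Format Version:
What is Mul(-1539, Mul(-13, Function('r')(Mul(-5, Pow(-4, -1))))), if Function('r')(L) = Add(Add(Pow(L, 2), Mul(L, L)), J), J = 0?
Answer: Rational(500175, 8) ≈ 62522.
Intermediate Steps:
Function('r')(L) = Mul(2, Pow(L, 2)) (Function('r')(L) = Add(Add(Pow(L, 2), Mul(L, L)), 0) = Add(Add(Pow(L, 2), Pow(L, 2)), 0) = Add(Mul(2, Pow(L, 2)), 0) = Mul(2, Pow(L, 2)))
Mul(-1539, Mul(-13, Function('r')(Mul(-5, Pow(-4, -1))))) = Mul(-1539, Mul(-13, Mul(2, Pow(Mul(-5, Pow(-4, -1)), 2)))) = Mul(-1539, Mul(-13, Mul(2, Pow(Mul(-5, Rational(-1, 4)), 2)))) = Mul(-1539, Mul(-13, Mul(2, Pow(Rational(5, 4), 2)))) = Mul(-1539, Mul(-13, Mul(2, Rational(25, 16)))) = Mul(-1539, Mul(-13, Rational(25, 8))) = Mul(-1539, Rational(-325, 8)) = Rational(500175, 8)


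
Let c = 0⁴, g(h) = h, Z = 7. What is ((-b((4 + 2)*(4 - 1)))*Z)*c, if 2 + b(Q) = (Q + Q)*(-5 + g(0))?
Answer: 0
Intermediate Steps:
b(Q) = -2 - 10*Q (b(Q) = -2 + (Q + Q)*(-5 + 0) = -2 + (2*Q)*(-5) = -2 - 10*Q)
c = 0
((-b((4 + 2)*(4 - 1)))*Z)*c = (-(-2 - 10*(4 + 2)*(4 - 1))*7)*0 = (-(-2 - 60*3)*7)*0 = (-(-2 - 10*18)*7)*0 = (-(-2 - 180)*7)*0 = (-1*(-182)*7)*0 = (182*7)*0 = 1274*0 = 0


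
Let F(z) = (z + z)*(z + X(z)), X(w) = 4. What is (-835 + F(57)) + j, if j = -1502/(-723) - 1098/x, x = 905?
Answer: 4004318941/654315 ≈ 6119.9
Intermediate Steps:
j = 565456/654315 (j = -1502/(-723) - 1098/905 = -1502*(-1/723) - 1098*1/905 = 1502/723 - 1098/905 = 565456/654315 ≈ 0.86419)
F(z) = 2*z*(4 + z) (F(z) = (z + z)*(z + 4) = (2*z)*(4 + z) = 2*z*(4 + z))
(-835 + F(57)) + j = (-835 + 2*57*(4 + 57)) + 565456/654315 = (-835 + 2*57*61) + 565456/654315 = (-835 + 6954) + 565456/654315 = 6119 + 565456/654315 = 4004318941/654315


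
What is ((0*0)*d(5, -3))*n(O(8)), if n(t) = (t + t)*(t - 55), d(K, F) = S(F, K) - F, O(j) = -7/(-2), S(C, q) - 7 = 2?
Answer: 0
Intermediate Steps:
S(C, q) = 9 (S(C, q) = 7 + 2 = 9)
O(j) = 7/2 (O(j) = -7*(-½) = 7/2)
d(K, F) = 9 - F
n(t) = 2*t*(-55 + t) (n(t) = (2*t)*(-55 + t) = 2*t*(-55 + t))
((0*0)*d(5, -3))*n(O(8)) = ((0*0)*(9 - 1*(-3)))*(2*(7/2)*(-55 + 7/2)) = (0*(9 + 3))*(2*(7/2)*(-103/2)) = (0*12)*(-721/2) = 0*(-721/2) = 0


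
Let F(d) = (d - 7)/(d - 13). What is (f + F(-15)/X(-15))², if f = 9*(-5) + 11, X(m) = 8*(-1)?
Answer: 14584761/12544 ≈ 1162.7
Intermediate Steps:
X(m) = -8
F(d) = (-7 + d)/(-13 + d)
f = -34 (f = -45 + 11 = -34)
(f + F(-15)/X(-15))² = (-34 + ((-7 - 15)/(-13 - 15))/(-8))² = (-34 + (-22/(-28))*(-⅛))² = (-34 - 1/28*(-22)*(-⅛))² = (-34 + (11/14)*(-⅛))² = (-34 - 11/112)² = (-3819/112)² = 14584761/12544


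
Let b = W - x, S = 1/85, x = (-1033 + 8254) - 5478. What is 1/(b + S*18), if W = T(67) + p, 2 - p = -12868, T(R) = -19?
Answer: 85/944198 ≈ 9.0024e-5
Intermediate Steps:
x = 1743 (x = 7221 - 5478 = 1743)
p = 12870 (p = 2 - 1*(-12868) = 2 + 12868 = 12870)
S = 1/85 ≈ 0.011765
W = 12851 (W = -19 + 12870 = 12851)
b = 11108 (b = 12851 - 1*1743 = 12851 - 1743 = 11108)
1/(b + S*18) = 1/(11108 + (1/85)*18) = 1/(11108 + 18/85) = 1/(944198/85) = 85/944198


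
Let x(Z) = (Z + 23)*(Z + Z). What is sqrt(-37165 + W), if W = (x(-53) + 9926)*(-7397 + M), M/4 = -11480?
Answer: I*sqrt(698809767) ≈ 26435.0*I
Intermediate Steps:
M = -45920 (M = 4*(-11480) = -45920)
x(Z) = 2*Z*(23 + Z) (x(Z) = (23 + Z)*(2*Z) = 2*Z*(23 + Z))
W = -698772602 (W = (2*(-53)*(23 - 53) + 9926)*(-7397 - 45920) = (2*(-53)*(-30) + 9926)*(-53317) = (3180 + 9926)*(-53317) = 13106*(-53317) = -698772602)
sqrt(-37165 + W) = sqrt(-37165 - 698772602) = sqrt(-698809767) = I*sqrt(698809767)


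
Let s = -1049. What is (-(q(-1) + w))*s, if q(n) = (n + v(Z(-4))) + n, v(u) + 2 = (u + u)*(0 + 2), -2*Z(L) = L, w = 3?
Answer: 7343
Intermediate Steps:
Z(L) = -L/2
v(u) = -2 + 4*u (v(u) = -2 + (u + u)*(0 + 2) = -2 + (2*u)*2 = -2 + 4*u)
q(n) = 6 + 2*n (q(n) = (n + (-2 + 4*(-½*(-4)))) + n = (n + (-2 + 4*2)) + n = (n + (-2 + 8)) + n = (n + 6) + n = (6 + n) + n = 6 + 2*n)
(-(q(-1) + w))*s = -((6 + 2*(-1)) + 3)*(-1049) = -((6 - 2) + 3)*(-1049) = -(4 + 3)*(-1049) = -1*7*(-1049) = -7*(-1049) = 7343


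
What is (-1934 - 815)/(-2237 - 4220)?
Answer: 2749/6457 ≈ 0.42574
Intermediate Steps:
(-1934 - 815)/(-2237 - 4220) = -2749/(-6457) = -2749*(-1/6457) = 2749/6457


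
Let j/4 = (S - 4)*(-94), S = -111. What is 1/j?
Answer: 1/43240 ≈ 2.3127e-5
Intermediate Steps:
j = 43240 (j = 4*((-111 - 4)*(-94)) = 4*(-115*(-94)) = 4*10810 = 43240)
1/j = 1/43240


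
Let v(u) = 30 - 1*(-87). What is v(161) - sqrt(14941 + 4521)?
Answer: 117 - sqrt(19462) ≈ -22.506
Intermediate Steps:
v(u) = 117 (v(u) = 30 + 87 = 117)
v(161) - sqrt(14941 + 4521) = 117 - sqrt(14941 + 4521) = 117 - sqrt(19462)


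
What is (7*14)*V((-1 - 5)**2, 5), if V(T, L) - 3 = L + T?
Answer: 4312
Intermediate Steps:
V(T, L) = 3 + L + T (V(T, L) = 3 + (L + T) = 3 + L + T)
(7*14)*V((-1 - 5)**2, 5) = (7*14)*(3 + 5 + (-1 - 5)**2) = 98*(3 + 5 + (-6)**2) = 98*(3 + 5 + 36) = 98*44 = 4312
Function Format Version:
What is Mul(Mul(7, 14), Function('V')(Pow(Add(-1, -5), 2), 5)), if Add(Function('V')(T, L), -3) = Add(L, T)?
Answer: 4312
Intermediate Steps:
Function('V')(T, L) = Add(3, L, T) (Function('V')(T, L) = Add(3, Add(L, T)) = Add(3, L, T))
Mul(Mul(7, 14), Function('V')(Pow(Add(-1, -5), 2), 5)) = Mul(Mul(7, 14), Add(3, 5, Pow(Add(-1, -5), 2))) = Mul(98, Add(3, 5, Pow(-6, 2))) = Mul(98, Add(3, 5, 36)) = Mul(98, 44) = 4312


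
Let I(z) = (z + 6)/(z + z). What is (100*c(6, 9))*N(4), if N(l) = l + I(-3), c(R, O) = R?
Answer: 2100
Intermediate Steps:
I(z) = (6 + z)/(2*z) (I(z) = (6 + z)/((2*z)) = (6 + z)*(1/(2*z)) = (6 + z)/(2*z))
N(l) = -½ + l (N(l) = l + (½)*(6 - 3)/(-3) = l + (½)*(-⅓)*3 = l - ½ = -½ + l)
(100*c(6, 9))*N(4) = (100*6)*(-½ + 4) = 600*(7/2) = 2100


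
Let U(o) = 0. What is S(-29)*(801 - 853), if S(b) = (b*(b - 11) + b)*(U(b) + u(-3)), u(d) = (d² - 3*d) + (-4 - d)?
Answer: -999804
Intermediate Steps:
u(d) = -4 + d² - 4*d
S(b) = 17*b + 17*b*(-11 + b) (S(b) = (b*(b - 11) + b)*(0 + (-4 + (-3)² - 4*(-3))) = (b*(-11 + b) + b)*(0 + (-4 + 9 + 12)) = (b + b*(-11 + b))*(0 + 17) = (b + b*(-11 + b))*17 = 17*b + 17*b*(-11 + b))
S(-29)*(801 - 853) = (17*(-29)*(-10 - 29))*(801 - 853) = (17*(-29)*(-39))*(-52) = 19227*(-52) = -999804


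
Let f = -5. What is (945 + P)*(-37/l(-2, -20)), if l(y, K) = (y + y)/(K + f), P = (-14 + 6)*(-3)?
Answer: -896325/4 ≈ -2.2408e+5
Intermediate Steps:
P = 24 (P = -8*(-3) = 24)
l(y, K) = 2*y/(-5 + K) (l(y, K) = (y + y)/(K - 5) = (2*y)/(-5 + K) = 2*y/(-5 + K))
(945 + P)*(-37/l(-2, -20)) = (945 + 24)*(-37/(2*(-2)/(-5 - 20))) = 969*(-37/(2*(-2)/(-25))) = 969*(-37/(2*(-2)*(-1/25))) = 969*(-37/4/25) = 969*(-37*25/4) = 969*(-925/4) = -896325/4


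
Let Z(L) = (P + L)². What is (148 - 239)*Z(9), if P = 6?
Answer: -20475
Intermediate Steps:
Z(L) = (6 + L)²
(148 - 239)*Z(9) = (148 - 239)*(6 + 9)² = -91*15² = -91*225 = -20475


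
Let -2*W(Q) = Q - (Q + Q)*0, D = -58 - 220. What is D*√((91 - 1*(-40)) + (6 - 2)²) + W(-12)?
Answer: 6 - 1946*√3 ≈ -3364.6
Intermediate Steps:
D = -278
W(Q) = -Q/2 (W(Q) = -(Q - (Q + Q)*0)/2 = -(Q - 2*Q*0)/2 = -(Q - 1*0)/2 = -(Q + 0)/2 = -Q/2)
D*√((91 - 1*(-40)) + (6 - 2)²) + W(-12) = -278*√((91 - 1*(-40)) + (6 - 2)²) - ½*(-12) = -278*√((91 + 40) + 4²) + 6 = -278*√(131 + 16) + 6 = -1946*√3 + 6 = 6 - 1946*√3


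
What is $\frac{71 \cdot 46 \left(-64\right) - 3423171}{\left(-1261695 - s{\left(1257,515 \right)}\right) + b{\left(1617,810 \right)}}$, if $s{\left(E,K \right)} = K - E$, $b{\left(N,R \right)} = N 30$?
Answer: $\frac{3632195}{1212443} \approx 2.9958$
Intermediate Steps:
$b{\left(N,R \right)} = 30 N$
$\frac{71 \cdot 46 \left(-64\right) - 3423171}{\left(-1261695 - s{\left(1257,515 \right)}\right) + b{\left(1617,810 \right)}} = \frac{71 \cdot 46 \left(-64\right) - 3423171}{\left(-1261695 - \left(515 - 1257\right)\right) + 30 \cdot 1617} = \frac{3266 \left(-64\right) - 3423171}{\left(-1261695 - \left(515 - 1257\right)\right) + 48510} = \frac{-209024 - 3423171}{\left(-1261695 - -742\right) + 48510} = - \frac{3632195}{\left(-1261695 + 742\right) + 48510} = - \frac{3632195}{-1260953 + 48510} = - \frac{3632195}{-1212443} = \left(-3632195\right) \left(- \frac{1}{1212443}\right) = \frac{3632195}{1212443}$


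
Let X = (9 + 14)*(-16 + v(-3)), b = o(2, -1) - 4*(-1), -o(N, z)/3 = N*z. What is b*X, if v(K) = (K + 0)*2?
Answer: -5060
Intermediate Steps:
o(N, z) = -3*N*z
v(K) = 2*K (v(K) = K*2 = 2*K)
b = 10 (b = -3*2*(-1) - 4*(-1) = 6 + 4 = 10)
X = -506 (X = (9 + 14)*(-16 + 2*(-3)) = 23*(-16 - 6) = 23*(-22) = -506)
b*X = 10*(-506) = -5060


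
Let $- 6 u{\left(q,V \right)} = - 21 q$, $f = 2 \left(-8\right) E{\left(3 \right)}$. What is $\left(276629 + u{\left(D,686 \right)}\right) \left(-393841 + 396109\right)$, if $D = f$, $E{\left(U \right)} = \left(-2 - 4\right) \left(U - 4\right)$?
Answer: $626632524$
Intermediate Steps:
$E{\left(U \right)} = 24 - 6 U$ ($E{\left(U \right)} = - 6 \left(-4 + U\right) = 24 - 6 U$)
$f = -96$ ($f = 2 \left(-8\right) \left(24 - 18\right) = - 16 \left(24 - 18\right) = \left(-16\right) 6 = -96$)
$D = -96$
$u{\left(q,V \right)} = \frac{7 q}{2}$ ($u{\left(q,V \right)} = - \frac{\left(-21\right) q}{6} = \frac{7 q}{2}$)
$\left(276629 + u{\left(D,686 \right)}\right) \left(-393841 + 396109\right) = \left(276629 + \frac{7}{2} \left(-96\right)\right) \left(-393841 + 396109\right) = \left(276629 - 336\right) 2268 = 276293 \cdot 2268 = 626632524$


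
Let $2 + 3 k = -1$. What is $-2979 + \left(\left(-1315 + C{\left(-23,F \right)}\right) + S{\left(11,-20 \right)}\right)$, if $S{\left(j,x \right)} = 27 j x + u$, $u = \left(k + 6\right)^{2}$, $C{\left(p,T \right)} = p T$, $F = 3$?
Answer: $-10278$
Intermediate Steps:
$k = -1$ ($k = - \frac{2}{3} + \frac{1}{3} \left(-1\right) = - \frac{2}{3} - \frac{1}{3} = -1$)
$C{\left(p,T \right)} = T p$
$u = 25$ ($u = \left(-1 + 6\right)^{2} = 5^{2} = 25$)
$S{\left(j,x \right)} = 25 + 27 j x$ ($S{\left(j,x \right)} = 27 j x + 25 = 25 + 27 j x$)
$-2979 + \left(\left(-1315 + C{\left(-23,F \right)}\right) + S{\left(11,-20 \right)}\right) = -2979 + \left(\left(-1315 + 3 \left(-23\right)\right) + \left(25 + 27 \cdot 11 \left(-20\right)\right)\right) = -2979 + \left(\left(-1315 - 69\right) + \left(25 - 5940\right)\right) = -2979 - 7299 = -10278$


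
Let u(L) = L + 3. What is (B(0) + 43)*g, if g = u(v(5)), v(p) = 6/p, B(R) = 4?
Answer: 987/5 ≈ 197.40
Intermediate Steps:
u(L) = 3 + L
g = 21/5 (g = 3 + 6/5 = 21/5 ≈ 4.2000)
(B(0) + 43)*g = (4 + 43)*(21/5) = 47*(21/5) = 987/5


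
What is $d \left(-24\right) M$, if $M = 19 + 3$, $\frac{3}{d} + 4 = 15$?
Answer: $-144$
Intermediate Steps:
$d = \frac{3}{11}$ ($d = \frac{3}{-4 + 15} = \frac{3}{11} \approx 0.27273$)
$M = 22$
$d \left(-24\right) M = \frac{3}{11} \left(-24\right) 22 = \left(- \frac{72}{11}\right) 22 = -144$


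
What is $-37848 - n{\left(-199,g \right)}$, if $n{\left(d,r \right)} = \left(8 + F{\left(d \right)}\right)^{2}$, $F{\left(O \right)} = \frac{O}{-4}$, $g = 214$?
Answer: $- \frac{658929}{16} \approx -41183.0$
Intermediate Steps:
$F{\left(O \right)} = - \frac{O}{4}$ ($F{\left(O \right)} = O \left(- \frac{1}{4}\right) = - \frac{O}{4}$)
$n{\left(d,r \right)} = \left(8 - \frac{d}{4}\right)^{2}$
$-37848 - n{\left(-199,g \right)} = -37848 - \frac{\left(-32 - 199\right)^{2}}{16} = -37848 - \frac{\left(-231\right)^{2}}{16} = -37848 - \frac{1}{16} \cdot 53361 = -37848 - \frac{53361}{16} = - \frac{658929}{16}$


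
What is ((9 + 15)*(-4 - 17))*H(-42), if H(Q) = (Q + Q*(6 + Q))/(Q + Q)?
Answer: 8820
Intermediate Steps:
H(Q) = (Q + Q*(6 + Q))/(2*Q) (H(Q) = (Q + Q*(6 + Q))/((2*Q)) = (Q + Q*(6 + Q))*(1/(2*Q)) = (Q + Q*(6 + Q))/(2*Q))
((9 + 15)*(-4 - 17))*H(-42) = ((9 + 15)*(-4 - 17))*(7/2 + (½)*(-42)) = (24*(-21))*(7/2 - 21) = -504*(-35/2) = 8820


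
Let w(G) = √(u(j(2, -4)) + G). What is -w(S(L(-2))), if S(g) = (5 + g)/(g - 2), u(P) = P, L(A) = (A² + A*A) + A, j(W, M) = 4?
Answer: -3*√3/2 ≈ -2.5981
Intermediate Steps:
L(A) = A + 2*A² (L(A) = (A² + A²) + A = 2*A² + A = A + 2*A²)
S(g) = (5 + g)/(-2 + g)
w(G) = √(4 + G)
-w(S(L(-2))) = -√(4 + (5 - 2*(1 + 2*(-2)))/(-2 - 2*(1 + 2*(-2)))) = -√(4 + (5 - 2*(1 - 4))/(-2 - 2*(1 - 4))) = -√(4 + (5 - 2*(-3))/(-2 - 2*(-3))) = -√(4 + (5 + 6)/(-2 + 6)) = -√(4 + 11/4) = -√(27/4) = -3*√3/2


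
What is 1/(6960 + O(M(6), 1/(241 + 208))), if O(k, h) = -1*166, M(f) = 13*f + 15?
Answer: 1/6794 ≈ 0.00014719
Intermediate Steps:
M(f) = 15 + 13*f
O(k, h) = -166
1/(6960 + O(M(6), 1/(241 + 208))) = 1/(6960 - 166) = 1/6794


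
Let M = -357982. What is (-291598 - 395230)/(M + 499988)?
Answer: -343414/71003 ≈ -4.8366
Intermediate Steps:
(-291598 - 395230)/(M + 499988) = (-291598 - 395230)/(-357982 + 499988) = -686828/142006 = -686828*1/142006 = -343414/71003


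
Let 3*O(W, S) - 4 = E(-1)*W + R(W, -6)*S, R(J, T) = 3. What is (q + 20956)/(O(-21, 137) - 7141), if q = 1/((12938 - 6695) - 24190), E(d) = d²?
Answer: -1128291993/377407463 ≈ -2.9896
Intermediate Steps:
q = -1/17947 (q = 1/(6243 - 24190) = 1/(-17947) = -1/17947 ≈ -5.5720e-5)
O(W, S) = 4/3 + S + W/3 (O(W, S) = 4/3 + ((-1)²*W + 3*S)/3 = 4/3 + (1*W + 3*S)/3 = 4/3 + (W + 3*S)/3 = 4/3 + (S + W/3) = 4/3 + S + W/3)
(q + 20956)/(O(-21, 137) - 7141) = (-1/17947 + 20956)/((4/3 + 137 + (⅓)*(-21)) - 7141) = 376097331/(17947*((4/3 + 137 - 7) - 7141)) = 376097331/(17947*(394/3 - 7141)) = 376097331/(17947*(-21029/3)) = (376097331/17947)*(-3/21029) = -1128291993/377407463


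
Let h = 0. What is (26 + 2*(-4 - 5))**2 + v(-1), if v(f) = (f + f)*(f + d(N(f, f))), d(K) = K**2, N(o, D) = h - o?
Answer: 64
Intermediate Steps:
N(o, D) = -o (N(o, D) = 0 - o = -o)
v(f) = 2*f*(f + f**2) (v(f) = (f + f)*(f + (-f)**2) = (2*f)*(f + f**2) = 2*f*(f + f**2))
(26 + 2*(-4 - 5))**2 + v(-1) = (26 + 2*(-4 - 5))**2 + 2*(-1)**2*(1 - 1) = (26 + 2*(-9))**2 + 2*1*0 = (26 - 18)**2 + 0 = 8**2 + 0 = 64 + 0 = 64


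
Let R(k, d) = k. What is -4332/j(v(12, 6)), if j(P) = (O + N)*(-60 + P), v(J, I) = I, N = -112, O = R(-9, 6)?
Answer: -722/1089 ≈ -0.66299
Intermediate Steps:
O = -9
j(P) = 7260 - 121*P (j(P) = (-9 - 112)*(-60 + P) = -121*(-60 + P) = 7260 - 121*P)
-4332/j(v(12, 6)) = -4332/(7260 - 121*6) = -4332/(7260 - 726) = -4332/6534 = -4332*1/6534 = -722/1089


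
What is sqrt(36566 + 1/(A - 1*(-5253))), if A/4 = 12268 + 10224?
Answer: 3*sqrt(36838371372803)/95221 ≈ 191.22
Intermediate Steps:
A = 89968 (A = 4*(12268 + 10224) = 4*22492 = 89968)
sqrt(36566 + 1/(A - 1*(-5253))) = sqrt(36566 + 1/(89968 - 1*(-5253))) = sqrt(36566 + 1/(89968 + 5253)) = sqrt(36566 + 1/95221) = sqrt(3481851087/95221) = 3*sqrt(36838371372803)/95221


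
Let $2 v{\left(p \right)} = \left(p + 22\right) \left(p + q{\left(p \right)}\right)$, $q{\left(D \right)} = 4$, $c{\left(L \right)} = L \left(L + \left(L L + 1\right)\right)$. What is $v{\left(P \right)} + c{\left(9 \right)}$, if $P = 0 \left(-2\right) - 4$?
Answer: $819$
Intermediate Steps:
$P = -4$ ($P = 0 - 4 = -4$)
$c{\left(L \right)} = L \left(1 + L + L^{2}\right)$ ($c{\left(L \right)} = L \left(L + \left(L^{2} + 1\right)\right) = L \left(L + \left(1 + L^{2}\right)\right) = L \left(1 + L + L^{2}\right)$)
$v{\left(p \right)} = \frac{\left(4 + p\right) \left(22 + p\right)}{2}$ ($v{\left(p \right)} = \frac{\left(p + 22\right) \left(p + 4\right)}{2} = \frac{\left(22 + p\right) \left(4 + p\right)}{2} = \frac{\left(4 + p\right) \left(22 + p\right)}{2}$)
$v{\left(P \right)} + c{\left(9 \right)} = \left(44 + \frac{\left(-4\right)^{2}}{2} + 13 \left(-4\right)\right) + 9 \left(1 + 9 + 9^{2}\right) = \left(44 + \frac{1}{2} \cdot 16 - 52\right) + 9 \left(1 + 9 + 81\right) = \left(44 + 8 - 52\right) + 9 \cdot 91 = 0 + 819 = 819$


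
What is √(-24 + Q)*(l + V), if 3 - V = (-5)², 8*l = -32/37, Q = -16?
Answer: -1636*I*√10/37 ≈ -139.82*I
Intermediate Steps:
l = -4/37 (l = (-32/37)/8 = (-32*1/37)/8 = (⅛)*(-32/37) = -4/37 ≈ -0.10811)
V = -22 (V = 3 - 1*(-5)² = 3 - 1*25 = 3 - 25 = -22)
√(-24 + Q)*(l + V) = √(-24 - 16)*(-4/37 - 22) = √(-40)*(-818/37) = (2*I*√10)*(-818/37) = -1636*I*√10/37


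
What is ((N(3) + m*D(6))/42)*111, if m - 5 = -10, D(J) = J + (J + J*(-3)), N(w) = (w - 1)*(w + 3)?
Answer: 111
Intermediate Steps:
N(w) = (-1 + w)*(3 + w)
D(J) = -J (D(J) = J + (J - 3*J) = J - 2*J = -J)
m = -5 (m = 5 - 10 = -5)
((N(3) + m*D(6))/42)*111 = (((-3 + 3² + 2*3) - (-5)*6)/42)*111 = (((-3 + 9 + 6) - 5*(-6))*(1/42))*111 = ((12 + 30)*(1/42))*111 = (42*(1/42))*111 = 1*111 = 111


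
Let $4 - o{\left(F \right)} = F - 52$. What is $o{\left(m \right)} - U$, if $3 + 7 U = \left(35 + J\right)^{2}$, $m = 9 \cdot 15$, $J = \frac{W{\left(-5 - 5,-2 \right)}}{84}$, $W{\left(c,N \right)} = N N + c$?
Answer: $- \frac{346921}{1372} \approx -252.86$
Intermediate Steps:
$W{\left(c,N \right)} = c + N^{2}$ ($W{\left(c,N \right)} = N^{2} + c = c + N^{2}$)
$J = - \frac{1}{14}$ ($J = \frac{\left(-5 - 5\right) + \left(-2\right)^{2}}{84} = \left(\left(-5 - 5\right) + 4\right) \frac{1}{84} = \left(-10 + 4\right) \frac{1}{84} = \left(-6\right) \frac{1}{84} = - \frac{1}{14} \approx -0.071429$)
$m = 135$
$o{\left(F \right)} = 56 - F$ ($o{\left(F \right)} = 4 - \left(F - 52\right) = 4 - \left(-52 + F\right) = 56 - F$)
$U = \frac{238533}{1372}$ ($U = - \frac{3}{7} + \frac{\left(35 - \frac{1}{14}\right)^{2}}{7} = - \frac{3}{7} + \frac{\left(\frac{489}{14}\right)^{2}}{7} = - \frac{3}{7} + \frac{1}{7} \cdot \frac{239121}{196} = - \frac{3}{7} + \frac{239121}{1372} = \frac{238533}{1372} \approx 173.86$)
$o{\left(m \right)} - U = \left(56 - 135\right) - \frac{238533}{1372} = -79 - \frac{238533}{1372} = - \frac{346921}{1372}$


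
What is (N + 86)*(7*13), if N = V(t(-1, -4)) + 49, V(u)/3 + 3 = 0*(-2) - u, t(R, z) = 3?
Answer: 10647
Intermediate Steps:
V(u) = -9 - 3*u (V(u) = -9 + 3*(0*(-2) - u) = -9 + 3*(0 - u) = -9 + 3*(-u) = -9 - 3*u)
N = 31 (N = (-9 - 3*3) + 49 = (-9 - 9) + 49 = -18 + 49 = 31)
(N + 86)*(7*13) = (31 + 86)*(7*13) = 117*91 = 10647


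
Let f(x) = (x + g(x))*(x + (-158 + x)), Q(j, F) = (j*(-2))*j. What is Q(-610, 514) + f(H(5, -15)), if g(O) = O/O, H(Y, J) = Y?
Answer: -745088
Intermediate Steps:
Q(j, F) = -2*j**2 (Q(j, F) = (-2*j)*j = -2*j**2)
g(O) = 1
f(x) = (1 + x)*(-158 + 2*x) (f(x) = (x + 1)*(x + (-158 + x)) = (1 + x)*(-158 + 2*x))
Q(-610, 514) + f(H(5, -15)) = -2*(-610)**2 + (-158 - 156*5 + 2*5**2) = -2*372100 + (-158 - 780 + 2*25) = -744200 + (-158 - 780 + 50) = -744200 - 888 = -745088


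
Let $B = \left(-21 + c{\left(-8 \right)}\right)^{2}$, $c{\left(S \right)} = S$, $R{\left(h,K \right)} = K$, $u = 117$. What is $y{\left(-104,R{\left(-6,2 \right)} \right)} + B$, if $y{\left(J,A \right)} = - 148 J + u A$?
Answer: $16467$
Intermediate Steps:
$y{\left(J,A \right)} = - 148 J + 117 A$
$B = 841$ ($B = \left(-21 - 8\right)^{2} = \left(-29\right)^{2} = 841$)
$y{\left(-104,R{\left(-6,2 \right)} \right)} + B = \left(\left(-148\right) \left(-104\right) + 117 \cdot 2\right) + 841 = \left(15392 + 234\right) + 841 = 15626 + 841 = 16467$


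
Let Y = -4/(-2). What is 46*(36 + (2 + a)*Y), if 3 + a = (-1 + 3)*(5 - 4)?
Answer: 1748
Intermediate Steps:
Y = 2 (Y = -4*(-½) = 2)
a = -1 (a = -3 + (-1 + 3)*(5 - 4) = -3 + 2*1 = -3 + 2 = -1)
46*(36 + (2 + a)*Y) = 46*(36 + (2 - 1)*2) = 46*(36 + 1*2) = 46*(36 + 2) = 46*38 = 1748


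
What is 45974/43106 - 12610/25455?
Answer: 62670151/109726323 ≈ 0.57115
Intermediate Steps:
45974/43106 - 12610/25455 = 45974*(1/43106) - 12610*1/25455 = 22987/21553 - 2522/5091 = 62670151/109726323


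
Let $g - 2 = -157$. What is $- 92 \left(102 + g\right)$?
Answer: $4876$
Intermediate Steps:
$g = -155$ ($g = 2 - 157 = -155$)
$- 92 \left(102 + g\right) = - 92 \left(102 - 155\right) = \left(-92\right) \left(-53\right) = 4876$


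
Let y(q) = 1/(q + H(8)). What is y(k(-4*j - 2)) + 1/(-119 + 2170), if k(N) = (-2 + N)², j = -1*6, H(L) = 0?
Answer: 2451/820400 ≈ 0.0029876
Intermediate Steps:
j = -6
y(q) = 1/q (y(q) = 1/(q + 0) = 1/q)
y(k(-4*j - 2)) + 1/(-119 + 2170) = 1/((-2 + (-4*(-6) - 2))²) + 1/(-119 + 2170) = 1/((-2 + (24 - 2))²) + 1/2051 = 1/((-2 + 22)²) + 1/2051 = 1/(20²) + 1/2051 = 1/400 + 1/2051 = 2451/820400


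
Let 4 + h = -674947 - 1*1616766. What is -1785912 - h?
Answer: 505805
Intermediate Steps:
h = -2291717 (h = -4 + (-674947 - 1*1616766) = -4 + (-674947 - 1616766) = -4 - 2291713 = -2291717)
-1785912 - h = -1785912 - 1*(-2291717) = -1785912 + 2291717 = 505805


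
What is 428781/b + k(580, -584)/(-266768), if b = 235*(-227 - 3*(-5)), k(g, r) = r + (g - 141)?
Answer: -608392691/70693520 ≈ -8.6061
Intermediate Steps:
k(g, r) = -141 + g + r (k(g, r) = r + (-141 + g) = -141 + g + r)
b = -49820 (b = 235*(-227 + 15) = 235*(-212) = -49820)
428781/b + k(580, -584)/(-266768) = 428781/(-49820) + (-141 + 580 - 584)/(-266768) = 428781*(-1/49820) - 145*(-1/266768) = -9123/1060 + 145/266768 = -608392691/70693520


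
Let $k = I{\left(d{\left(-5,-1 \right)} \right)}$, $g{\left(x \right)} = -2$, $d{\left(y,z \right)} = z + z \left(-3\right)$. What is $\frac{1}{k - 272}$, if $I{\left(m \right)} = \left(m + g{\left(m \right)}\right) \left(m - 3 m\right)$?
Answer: $- \frac{1}{272} \approx -0.0036765$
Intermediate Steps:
$d{\left(y,z \right)} = - 2 z$ ($d{\left(y,z \right)} = z - 3 z = - 2 z$)
$I{\left(m \right)} = - 2 m \left(-2 + m\right)$ ($I{\left(m \right)} = \left(m - 2\right) \left(m - 3 m\right) = \left(-2 + m\right) \left(- 2 m\right) = - 2 m \left(-2 + m\right)$)
$k = 0$ ($k = 2 \left(\left(-2\right) \left(-1\right)\right) \left(2 - \left(-2\right) \left(-1\right)\right) = 2 \cdot 2 \left(2 - 2\right) = 2 \cdot 2 \cdot 0 = 0$)
$\frac{1}{k - 272} = \frac{1}{0 - 272} = \frac{1}{-272} = - \frac{1}{272}$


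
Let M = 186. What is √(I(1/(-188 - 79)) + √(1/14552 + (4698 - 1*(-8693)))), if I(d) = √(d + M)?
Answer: √(129674691*√708921900454 + 3533756748*√13259487)/971346 ≈ 11.374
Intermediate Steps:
I(d) = √(186 + d) (I(d) = √(d + 186) = √(186 + d))
√(I(1/(-188 - 79)) + √(1/14552 + (4698 - 1*(-8693)))) = √(√(186 + 1/(-188 - 79)) + √(1/14552 + (4698 - 1*(-8693)))) = √(√(186 + 1/(-267)) + √(1/14552 + (4698 + 8693))) = √(√(186 - 1/267) + √(1/14552 + 13391)) = √(√(49661/267) + √(194865833/14552)) = √(√13259487/267 + √708921900454/7276)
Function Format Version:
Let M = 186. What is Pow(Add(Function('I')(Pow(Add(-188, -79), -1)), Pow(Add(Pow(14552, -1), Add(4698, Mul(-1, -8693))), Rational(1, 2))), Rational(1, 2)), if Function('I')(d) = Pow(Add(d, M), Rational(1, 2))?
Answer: Mul(Rational(1, 971346), Pow(Add(Mul(129674691, Pow(708921900454, Rational(1, 2))), Mul(3533756748, Pow(13259487, Rational(1, 2)))), Rational(1, 2))) ≈ 11.374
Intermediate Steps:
Function('I')(d) = Pow(Add(186, d), Rational(1, 2)) (Function('I')(d) = Pow(Add(d, 186), Rational(1, 2)) = Pow(Add(186, d), Rational(1, 2)))
Pow(Add(Function('I')(Pow(Add(-188, -79), -1)), Pow(Add(Pow(14552, -1), Add(4698, Mul(-1, -8693))), Rational(1, 2))), Rational(1, 2)) = Pow(Add(Pow(Add(186, Pow(Add(-188, -79), -1)), Rational(1, 2)), Pow(Add(Pow(14552, -1), Add(4698, Mul(-1, -8693))), Rational(1, 2))), Rational(1, 2)) = Pow(Add(Pow(Add(186, Pow(-267, -1)), Rational(1, 2)), Pow(Add(Rational(1, 14552), Add(4698, 8693)), Rational(1, 2))), Rational(1, 2)) = Pow(Add(Pow(Add(186, Rational(-1, 267)), Rational(1, 2)), Pow(Add(Rational(1, 14552), 13391), Rational(1, 2))), Rational(1, 2)) = Pow(Add(Pow(Rational(49661, 267), Rational(1, 2)), Pow(Rational(194865833, 14552), Rational(1, 2))), Rational(1, 2)) = Pow(Add(Mul(Rational(1, 267), Pow(13259487, Rational(1, 2))), Mul(Rational(1, 7276), Pow(708921900454, Rational(1, 2)))), Rational(1, 2))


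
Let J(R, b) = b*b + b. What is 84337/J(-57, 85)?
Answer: 4961/430 ≈ 11.537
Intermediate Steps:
J(R, b) = b + b**2 (J(R, b) = b**2 + b = b + b**2)
84337/J(-57, 85) = 84337/((85*(1 + 85))) = 84337/((85*86)) = 84337/7310 = 84337*(1/7310) = 4961/430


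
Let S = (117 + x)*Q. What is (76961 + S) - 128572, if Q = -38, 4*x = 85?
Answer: -113729/2 ≈ -56865.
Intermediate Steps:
x = 85/4 (x = (¼)*85 = 85/4 ≈ 21.250)
S = -10507/2 (S = (117 + 85/4)*(-38) = (553/4)*(-38) = -10507/2 ≈ -5253.5)
(76961 + S) - 128572 = (76961 - 10507/2) - 128572 = 143415/2 - 128572 = -113729/2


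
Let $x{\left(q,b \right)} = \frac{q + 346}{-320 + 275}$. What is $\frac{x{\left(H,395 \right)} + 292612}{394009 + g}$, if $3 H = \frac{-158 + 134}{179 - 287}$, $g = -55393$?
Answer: $\frac{88878559}{102854610} \approx 0.86412$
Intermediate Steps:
$H = \frac{2}{27}$ ($H = \frac{\left(-158 + 134\right) \frac{1}{179 - 287}}{3} = \frac{\left(-24\right) \frac{1}{-108}}{3} = \frac{\left(-24\right) \left(- \frac{1}{108}\right)}{3} = \frac{1}{3} \cdot \frac{2}{9} = \frac{2}{27} \approx 0.074074$)
$x{\left(q,b \right)} = - \frac{346}{45} - \frac{q}{45}$ ($x{\left(q,b \right)} = \frac{346 + q}{-45} = \left(346 + q\right) \left(- \frac{1}{45}\right) = - \frac{346}{45} - \frac{q}{45}$)
$\frac{x{\left(H,395 \right)} + 292612}{394009 + g} = \frac{\left(- \frac{346}{45} - \frac{2}{1215}\right) + 292612}{394009 - 55393} = \frac{\left(- \frac{346}{45} - \frac{2}{1215}\right) + 292612}{338616} = \left(- \frac{9344}{1215} + 292612\right) \frac{1}{338616} = \frac{355514236}{1215} \cdot \frac{1}{338616} = \frac{88878559}{102854610}$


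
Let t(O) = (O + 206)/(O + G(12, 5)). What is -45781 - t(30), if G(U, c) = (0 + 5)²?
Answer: -2518191/55 ≈ -45785.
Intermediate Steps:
G(U, c) = 25 (G(U, c) = 5² = 25)
t(O) = (206 + O)/(25 + O) (t(O) = (O + 206)/(O + 25) = (206 + O)/(25 + O))
-45781 - t(30) = -45781 - (206 + 30)/(25 + 30) = -45781 - 236/55 = -2518191/55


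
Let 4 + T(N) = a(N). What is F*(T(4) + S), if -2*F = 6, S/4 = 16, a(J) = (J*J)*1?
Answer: -228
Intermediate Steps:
a(J) = J**2 (a(J) = J**2*1 = J**2)
S = 64 (S = 4*16 = 64)
T(N) = -4 + N**2
F = -3 (F = -1/2*6 = -3)
F*(T(4) + S) = -3*((-4 + 4**2) + 64) = -3*((-4 + 16) + 64) = -3*(12 + 64) = -3*76 = -228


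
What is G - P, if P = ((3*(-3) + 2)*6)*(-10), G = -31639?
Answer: -32059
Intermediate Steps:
P = 420 (P = ((-9 + 2)*6)*(-10) = -7*6*(-10) = -42*(-10) = 420)
G - P = -31639 - 1*420 = -31639 - 420 = -32059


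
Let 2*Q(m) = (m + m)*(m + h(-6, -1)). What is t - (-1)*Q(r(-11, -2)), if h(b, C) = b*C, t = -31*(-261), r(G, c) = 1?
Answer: 8098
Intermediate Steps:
t = 8091
h(b, C) = C*b
Q(m) = m*(6 + m) (Q(m) = ((m + m)*(m - 1*(-6)))/2 = ((2*m)*(m + 6))/2 = ((2*m)*(6 + m))/2 = (2*m*(6 + m))/2 = m*(6 + m))
t - (-1)*Q(r(-11, -2)) = 8091 - (-1)*1*(6 + 1) = 8091 - (-1)*1*7 = 8091 - (-1)*7 = 8091 - 1*(-7) = 8091 + 7 = 8098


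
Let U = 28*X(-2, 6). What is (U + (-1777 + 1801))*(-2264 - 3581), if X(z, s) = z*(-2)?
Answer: -794920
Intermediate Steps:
X(z, s) = -2*z
U = 112 (U = 28*(-2*(-2)) = 28*4 = 112)
(U + (-1777 + 1801))*(-2264 - 3581) = (112 + (-1777 + 1801))*(-2264 - 3581) = (112 + 24)*(-5845) = 136*(-5845) = -794920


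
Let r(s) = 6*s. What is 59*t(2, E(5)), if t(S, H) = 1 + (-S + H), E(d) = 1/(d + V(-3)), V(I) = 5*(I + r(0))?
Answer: -649/10 ≈ -64.900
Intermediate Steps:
V(I) = 5*I (V(I) = 5*(I + 6*0) = 5*(I + 0) = 5*I)
E(d) = 1/(-15 + d) (E(d) = 1/(d + 5*(-3)) = 1/(d - 15) = 1/(-15 + d))
t(S, H) = 1 + H - S (t(S, H) = 1 + (H - S) = 1 + H - S)
59*t(2, E(5)) = 59*(1 + 1/(-15 + 5) - 1*2) = 59*(1 + 1/(-10) - 2) = 59*(1 - ⅒ - 2) = 59*(-11/10) = -649/10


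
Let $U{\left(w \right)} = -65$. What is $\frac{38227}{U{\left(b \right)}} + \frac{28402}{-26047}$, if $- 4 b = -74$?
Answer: $- \frac{997544799}{1693055} \approx -589.2$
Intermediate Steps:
$b = \frac{37}{2}$ ($b = \left(- \frac{1}{4}\right) \left(-74\right) = \frac{37}{2} \approx 18.5$)
$\frac{38227}{U{\left(b \right)}} + \frac{28402}{-26047} = \frac{38227}{-65} + \frac{28402}{-26047} = 38227 \left(- \frac{1}{65}\right) + 28402 \left(- \frac{1}{26047}\right) = - \frac{38227}{65} - \frac{28402}{26047} = - \frac{997544799}{1693055}$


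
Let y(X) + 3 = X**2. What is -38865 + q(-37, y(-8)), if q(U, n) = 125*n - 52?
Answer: -31292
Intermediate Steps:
y(X) = -3 + X**2
q(U, n) = -52 + 125*n
-38865 + q(-37, y(-8)) = -38865 + (-52 + 125*(-3 + (-8)**2)) = -38865 + (-52 + 125*(-3 + 64)) = -38865 + (-52 + 125*61) = -38865 + (-52 + 7625) = -38865 + 7573 = -31292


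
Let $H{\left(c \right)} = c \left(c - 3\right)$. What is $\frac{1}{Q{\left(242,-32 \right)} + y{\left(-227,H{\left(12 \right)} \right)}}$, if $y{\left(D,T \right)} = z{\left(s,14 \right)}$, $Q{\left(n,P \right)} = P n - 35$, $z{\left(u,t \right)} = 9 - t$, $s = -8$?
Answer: $- \frac{1}{7784} \approx -0.00012847$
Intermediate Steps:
$Q{\left(n,P \right)} = -35 + P n$
$H{\left(c \right)} = c \left(-3 + c\right)$
$y{\left(D,T \right)} = -5$ ($y{\left(D,T \right)} = 9 - 14 = -5$)
$\frac{1}{Q{\left(242,-32 \right)} + y{\left(-227,H{\left(12 \right)} \right)}} = \frac{1}{\left(-35 - 7744\right) - 5} = \frac{1}{-7779 - 5} = \frac{1}{-7784} = - \frac{1}{7784}$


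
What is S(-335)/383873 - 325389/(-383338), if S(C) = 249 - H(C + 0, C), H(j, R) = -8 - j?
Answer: 124878151233/147153108074 ≈ 0.84863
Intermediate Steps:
S(C) = 257 + C (S(C) = 249 - (-8 - (C + 0)) = 249 - (-8 - C) = 249 + (8 + C) = 257 + C)
S(-335)/383873 - 325389/(-383338) = (257 - 335)/383873 - 325389/(-383338) = -78*1/383873 - 325389*(-1/383338) = -78/383873 + 325389/383338 = 124878151233/147153108074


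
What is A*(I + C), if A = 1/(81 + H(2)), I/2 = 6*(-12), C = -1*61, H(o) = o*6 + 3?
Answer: -205/96 ≈ -2.1354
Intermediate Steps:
H(o) = 3 + 6*o (H(o) = 6*o + 3 = 3 + 6*o)
C = -61
I = -144 (I = 2*(6*(-12)) = 2*(-72) = -144)
A = 1/96 (A = 1/(81 + (3 + 6*2)) = 1/(81 + (3 + 12)) = 1/(81 + 15) = 1/96 ≈ 0.010417)
A*(I + C) = (-144 - 61)/96 = (1/96)*(-205) = -205/96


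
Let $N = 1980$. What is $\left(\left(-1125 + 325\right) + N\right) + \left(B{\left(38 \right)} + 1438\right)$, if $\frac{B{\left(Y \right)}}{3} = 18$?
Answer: $2672$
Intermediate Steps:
$B{\left(Y \right)} = 54$ ($B{\left(Y \right)} = 3 \cdot 18 = 54$)
$\left(\left(-1125 + 325\right) + N\right) + \left(B{\left(38 \right)} + 1438\right) = \left(\left(-1125 + 325\right) + 1980\right) + \left(54 + 1438\right) = \left(-800 + 1980\right) + 1492 = 1180 + 1492 = 2672$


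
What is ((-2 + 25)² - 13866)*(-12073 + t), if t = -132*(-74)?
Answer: 30741785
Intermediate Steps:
t = 9768
((-2 + 25)² - 13866)*(-12073 + t) = ((-2 + 25)² - 13866)*(-12073 + 9768) = (23² - 13866)*(-2305) = (529 - 13866)*(-2305) = -13337*(-2305) = 30741785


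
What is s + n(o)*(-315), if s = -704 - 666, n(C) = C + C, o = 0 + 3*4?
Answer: -8930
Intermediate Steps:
o = 12 (o = 0 + 12 = 12)
n(C) = 2*C
s = -1370
s + n(o)*(-315) = -1370 + (2*12)*(-315) = -1370 + 24*(-315) = -1370 - 7560 = -8930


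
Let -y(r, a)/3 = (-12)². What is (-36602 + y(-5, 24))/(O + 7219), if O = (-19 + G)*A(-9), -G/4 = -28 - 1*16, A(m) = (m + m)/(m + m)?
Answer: -18517/3688 ≈ -5.0209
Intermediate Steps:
A(m) = 1 (A(m) = (2*m)/((2*m)) = (2*m)*(1/(2*m)) = 1)
y(r, a) = -432 (y(r, a) = -3*(-12)² = -3*144 = -432)
G = 176 (G = -4*(-28 - 1*16) = -4*(-28 - 16) = -4*(-44) = 176)
O = 157 (O = (-19 + 176)*1 = 157*1 = 157)
(-36602 + y(-5, 24))/(O + 7219) = (-36602 - 432)/(157 + 7219) = -37034/7376 = -37034*1/7376 = -18517/3688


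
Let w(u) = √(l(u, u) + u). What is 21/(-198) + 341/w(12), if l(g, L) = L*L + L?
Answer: -7/66 + 341*√42/84 ≈ 26.203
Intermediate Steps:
l(g, L) = L + L² (l(g, L) = L² + L = L + L²)
w(u) = √(u + u*(1 + u)) (w(u) = √(u*(1 + u) + u) = √(u + u*(1 + u)))
21/(-198) + 341/w(12) = 21/(-198) + 341/(√(12*(2 + 12))) = 21*(-1/198) + 341/(√(12*14)) = -7/66 + 341/(√168) = -7/66 + 341/((2*√42)) = -7/66 + 341*(√42/84) = -7/66 + 341*√42/84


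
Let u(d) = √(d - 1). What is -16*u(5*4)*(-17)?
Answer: 272*√19 ≈ 1185.6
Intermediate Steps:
u(d) = √(-1 + d)
-16*u(5*4)*(-17) = -16*√(-1 + 5*4)*(-17) = -16*√(-1 + 20)*(-17) = -16*√19*(-17) = 272*√19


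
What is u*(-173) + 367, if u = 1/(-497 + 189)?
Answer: 113209/308 ≈ 367.56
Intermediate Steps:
u = -1/308 (u = 1/(-308) = -1/308 ≈ -0.0032468)
u*(-173) + 367 = -1/308*(-173) + 367 = 173/308 + 367 = 113209/308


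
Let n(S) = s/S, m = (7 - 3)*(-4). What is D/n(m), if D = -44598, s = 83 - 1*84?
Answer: -713568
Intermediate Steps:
m = -16 (m = 4*(-4) = -16)
s = -1 (s = 83 - 84 = -1)
n(S) = -1/S
D/n(m) = -44598/((-1/(-16))) = -44598/((-1*(-1/16))) = -44598/1/16 = -44598*16 = -713568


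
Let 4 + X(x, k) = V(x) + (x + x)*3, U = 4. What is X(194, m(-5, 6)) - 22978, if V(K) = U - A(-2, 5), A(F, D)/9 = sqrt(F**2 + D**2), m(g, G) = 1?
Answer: -21814 - 9*sqrt(29) ≈ -21862.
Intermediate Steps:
A(F, D) = 9*sqrt(D**2 + F**2) (A(F, D) = 9*sqrt(F**2 + D**2) = 9*sqrt(D**2 + F**2))
V(K) = 4 - 9*sqrt(29) (V(K) = 4 - 9*sqrt(5**2 + (-2)**2) = 4 - 9*sqrt(25 + 4) = 4 - 9*sqrt(29))
X(x, k) = -9*sqrt(29) + 6*x (X(x, k) = -4 + ((4 - 9*sqrt(29)) + (x + x)*3) = -4 + ((4 - 9*sqrt(29)) + (2*x)*3) = -4 + ((4 - 9*sqrt(29)) + 6*x) = -4 + (4 - 9*sqrt(29) + 6*x) = -9*sqrt(29) + 6*x)
X(194, m(-5, 6)) - 22978 = (-9*sqrt(29) + 6*194) - 22978 = (-9*sqrt(29) + 1164) - 22978 = (1164 - 9*sqrt(29)) - 22978 = -21814 - 9*sqrt(29)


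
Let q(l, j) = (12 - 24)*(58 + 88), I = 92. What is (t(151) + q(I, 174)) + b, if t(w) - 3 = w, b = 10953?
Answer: 9355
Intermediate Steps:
t(w) = 3 + w
q(l, j) = -1752 (q(l, j) = -12*146 = -1752)
(t(151) + q(I, 174)) + b = ((3 + 151) - 1752) + 10953 = (154 - 1752) + 10953 = -1598 + 10953 = 9355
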